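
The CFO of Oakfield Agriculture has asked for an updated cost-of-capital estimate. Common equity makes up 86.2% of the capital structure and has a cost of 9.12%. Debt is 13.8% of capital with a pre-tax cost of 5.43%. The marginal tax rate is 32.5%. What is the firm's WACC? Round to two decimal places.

After-tax cost of debt = 5.43% × (1 − 32.5%) = 3.6652%.
WACC = 0.862 × 9.1200% + 0.138 × 3.6652% = 8.3672%.

8.37%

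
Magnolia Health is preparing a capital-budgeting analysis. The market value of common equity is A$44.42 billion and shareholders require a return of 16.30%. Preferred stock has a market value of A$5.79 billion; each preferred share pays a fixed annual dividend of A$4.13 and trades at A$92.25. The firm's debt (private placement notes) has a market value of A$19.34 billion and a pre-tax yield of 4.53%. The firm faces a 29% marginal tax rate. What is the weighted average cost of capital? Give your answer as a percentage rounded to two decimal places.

11.68%

Cost of preferred: Rp = 4.13 / 92.25 = 4.4770%.
Total capital V = 44.42 + 5.79 + 19.34 = 69.55.
Equity: weight = 44.42/69.55 = 0.6387; cost = 16.3%.
Preferred: weight = 5.79/69.55 = 0.0832; cost = 4.477%.
Private placement notes: weight = 19.34/69.55 = 0.2781; after-tax cost = 4.53% × (1 − 29%) = 3.2163%.
WACC = 0.6387 × 16.3000% + 0.0832 × 4.4770% + 0.2781 × 3.2163% = 11.6775%.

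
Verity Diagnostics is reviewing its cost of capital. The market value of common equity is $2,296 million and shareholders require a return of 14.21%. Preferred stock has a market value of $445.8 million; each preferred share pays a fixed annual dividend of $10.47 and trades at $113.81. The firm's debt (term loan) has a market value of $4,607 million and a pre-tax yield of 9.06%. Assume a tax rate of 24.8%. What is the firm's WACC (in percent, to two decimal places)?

9.27%

Cost of preferred: Rp = 10.47 / 113.81 = 9.1995%.
Total capital V = 2296 + 445.8 + 4607 = 7348.8.
Equity: weight = 2296/7348.8 = 0.3124; cost = 14.21%.
Preferred: weight = 445.8/7348.8 = 0.0607; cost = 9.1995%.
Term loan: weight = 4607/7348.8 = 0.6269; after-tax cost = 9.06% × (1 − 24.8%) = 6.8131%.
WACC = 0.3124 × 14.2100% + 0.0607 × 9.1995% + 0.6269 × 6.8131% = 9.2689%.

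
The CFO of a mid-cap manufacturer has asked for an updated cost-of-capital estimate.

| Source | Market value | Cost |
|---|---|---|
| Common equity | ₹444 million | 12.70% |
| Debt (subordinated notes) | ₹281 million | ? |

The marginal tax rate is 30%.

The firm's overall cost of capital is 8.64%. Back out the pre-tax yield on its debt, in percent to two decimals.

3.18%

Total capital V = 444 + 281 = 725.
Equity weight = 444/725 = 0.6124.
Subordinated notes weight = 281/725 = 0.3876.
Equity contribution = 0.6124 × 12.7% = 7.7777%.
Remaining for debt = 8.64% − 7.7777% = 0.8623%.
Rd × (1 − 30%) × 0.3876 = 0.8623%  ⇒  Rd = 3.1784%.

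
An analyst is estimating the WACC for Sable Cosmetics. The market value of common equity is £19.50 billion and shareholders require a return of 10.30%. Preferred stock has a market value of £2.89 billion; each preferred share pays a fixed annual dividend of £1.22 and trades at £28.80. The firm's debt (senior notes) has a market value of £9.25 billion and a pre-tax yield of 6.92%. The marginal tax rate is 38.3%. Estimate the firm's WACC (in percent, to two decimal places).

7.98%

Cost of preferred: Rp = 1.22 / 28.8 = 4.2361%.
Total capital V = 19.5 + 2.89 + 9.25 = 31.64.
Equity: weight = 19.5/31.64 = 0.6163; cost = 10.3%.
Preferred: weight = 2.89/31.64 = 0.0913; cost = 4.2361%.
Senior notes: weight = 9.25/31.64 = 0.2924; after-tax cost = 6.92% × (1 − 38.3%) = 4.2696%.
WACC = 0.6163 × 10.3000% + 0.0913 × 4.2361% + 0.2924 × 4.2696% = 7.9831%.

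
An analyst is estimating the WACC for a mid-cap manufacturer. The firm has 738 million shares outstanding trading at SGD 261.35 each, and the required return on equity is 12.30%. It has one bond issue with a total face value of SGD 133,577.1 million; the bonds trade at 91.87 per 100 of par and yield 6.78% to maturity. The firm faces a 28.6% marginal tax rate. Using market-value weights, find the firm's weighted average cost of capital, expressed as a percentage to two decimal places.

9.40%

Market value of equity E = 261.35 × 738m = 192876.3m. Market value of debt D = 133577.1m × 91.87/100 = 122717.28177m.
Total capital V = 192876.3 + 122717.28177 = 315593.58177.
Equity: weight = 192876.3/315593.58177 = 0.6112; cost = 12.3%.
Bonds outstanding: weight = 122717.28177/315593.58177 = 0.3888; after-tax cost = 6.78% × (1 − 28.6%) = 4.8409%.
WACC = 0.6112 × 12.3000% + 0.3888 × 4.8409% = 9.3996%.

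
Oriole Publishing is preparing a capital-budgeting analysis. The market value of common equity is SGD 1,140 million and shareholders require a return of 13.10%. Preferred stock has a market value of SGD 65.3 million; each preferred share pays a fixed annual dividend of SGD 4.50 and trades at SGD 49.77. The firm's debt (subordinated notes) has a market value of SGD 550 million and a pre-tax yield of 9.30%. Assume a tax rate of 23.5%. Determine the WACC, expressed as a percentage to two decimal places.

Cost of preferred: Rp = 4.5 / 49.77 = 9.0416%.
Total capital V = 1140 + 65.3 + 550 = 1755.3.
Equity: weight = 1140/1755.3 = 0.6495; cost = 13.1%.
Preferred: weight = 65.3/1755.3 = 0.0372; cost = 9.0416%.
Subordinated notes: weight = 550/1755.3 = 0.3133; after-tax cost = 9.3% × (1 − 23.5%) = 7.1145%.
WACC = 0.6495 × 13.1000% + 0.0372 × 9.0416% + 0.3133 × 7.1145% = 11.0735%.

11.07%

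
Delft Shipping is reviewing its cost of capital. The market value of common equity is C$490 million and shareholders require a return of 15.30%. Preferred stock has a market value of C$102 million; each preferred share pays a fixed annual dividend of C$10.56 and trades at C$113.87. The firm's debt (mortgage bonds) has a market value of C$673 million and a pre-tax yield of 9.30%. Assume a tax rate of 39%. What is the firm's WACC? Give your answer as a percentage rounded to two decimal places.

Cost of preferred: Rp = 10.56 / 113.87 = 9.2737%.
Total capital V = 490 + 102 + 673 = 1265.
Equity: weight = 490/1265 = 0.3874; cost = 15.3%.
Preferred: weight = 102/1265 = 0.0806; cost = 9.2737%.
Mortgage bonds: weight = 673/1265 = 0.5320; after-tax cost = 9.3% × (1 − 39%) = 5.6730%.
WACC = 0.3874 × 15.3000% + 0.0806 × 9.2737% + 0.5320 × 5.6730% = 9.6924%.

9.69%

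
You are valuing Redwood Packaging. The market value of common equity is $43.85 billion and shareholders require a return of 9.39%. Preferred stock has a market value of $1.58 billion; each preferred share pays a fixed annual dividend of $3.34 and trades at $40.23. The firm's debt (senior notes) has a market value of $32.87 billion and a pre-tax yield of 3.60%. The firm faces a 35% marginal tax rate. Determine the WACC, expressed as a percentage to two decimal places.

Cost of preferred: Rp = 3.34 / 40.23 = 8.3023%.
Total capital V = 43.85 + 1.58 + 32.87 = 78.3.
Equity: weight = 43.85/78.3 = 0.5600; cost = 9.39%.
Preferred: weight = 1.58/78.3 = 0.0202; cost = 8.3023%.
Senior notes: weight = 32.87/78.3 = 0.4198; after-tax cost = 3.6% × (1 − 35%) = 2.3400%.
WACC = 0.5600 × 9.3900% + 0.0202 × 8.3023% + 0.4198 × 2.3400% = 6.4085%.

6.41%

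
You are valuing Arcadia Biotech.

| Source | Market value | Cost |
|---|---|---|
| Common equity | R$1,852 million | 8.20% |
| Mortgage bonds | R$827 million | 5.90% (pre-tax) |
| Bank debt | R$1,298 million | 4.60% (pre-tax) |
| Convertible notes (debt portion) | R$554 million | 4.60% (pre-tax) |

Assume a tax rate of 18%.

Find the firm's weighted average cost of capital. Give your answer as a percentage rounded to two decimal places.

Total capital V = 1852 + 827 + 1298 + 554 = 4531.
Equity: weight = 1852/4531 = 0.4087; cost = 8.2%.
Mortgage bonds: weight = 827/4531 = 0.1825; after-tax cost = 5.9% × (1 − 18%) = 4.8380%.
Bank debt: weight = 1298/4531 = 0.2865; after-tax cost = 4.6% × (1 − 18%) = 3.7720%.
Convertible notes (debt portion): weight = 554/4531 = 0.1223; after-tax cost = 4.6% × (1 − 18%) = 3.7720%.
WACC = 0.4087 × 8.2000% + 0.1825 × 4.8380% + 0.2865 × 3.7720% + 0.1223 × 3.7720% = 5.7765%.

5.78%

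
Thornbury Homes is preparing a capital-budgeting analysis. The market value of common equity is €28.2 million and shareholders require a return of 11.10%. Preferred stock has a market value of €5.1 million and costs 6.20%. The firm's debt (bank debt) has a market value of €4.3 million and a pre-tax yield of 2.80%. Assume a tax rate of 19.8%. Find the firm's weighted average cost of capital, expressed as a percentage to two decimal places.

Total capital V = 28.2 + 5.1 + 4.3 = 37.6.
Equity: weight = 28.2/37.6 = 0.7500; cost = 11.1%.
Preferred: weight = 5.1/37.6 = 0.1356; cost = 6.2%.
Bank debt: weight = 4.3/37.6 = 0.1144; after-tax cost = 2.8% × (1 − 19.8%) = 2.2456%.
WACC = 0.7500 × 11.1000% + 0.1356 × 6.2000% + 0.1144 × 2.2456% = 9.4228%.

9.42%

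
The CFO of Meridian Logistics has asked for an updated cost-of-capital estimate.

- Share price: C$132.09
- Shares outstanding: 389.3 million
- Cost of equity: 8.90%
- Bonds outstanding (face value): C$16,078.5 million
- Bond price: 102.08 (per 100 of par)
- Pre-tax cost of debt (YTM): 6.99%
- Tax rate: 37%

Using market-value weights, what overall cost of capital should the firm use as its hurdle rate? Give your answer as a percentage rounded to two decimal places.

Market value of equity E = 132.09 × 389.3m = 51422.637m. Market value of debt D = 16078.5m × 102.08/100 = 16412.9328m.
Total capital V = 51422.637 + 16412.9328 = 67835.5698.
Equity: weight = 51422.637/67835.5698 = 0.7580; cost = 8.9%.
Bonds outstanding: weight = 16412.9328/67835.5698 = 0.2420; after-tax cost = 6.99% × (1 − 37%) = 4.4037%.
WACC = 0.7580 × 8.9000% + 0.2420 × 4.4037% = 7.8121%.

7.81%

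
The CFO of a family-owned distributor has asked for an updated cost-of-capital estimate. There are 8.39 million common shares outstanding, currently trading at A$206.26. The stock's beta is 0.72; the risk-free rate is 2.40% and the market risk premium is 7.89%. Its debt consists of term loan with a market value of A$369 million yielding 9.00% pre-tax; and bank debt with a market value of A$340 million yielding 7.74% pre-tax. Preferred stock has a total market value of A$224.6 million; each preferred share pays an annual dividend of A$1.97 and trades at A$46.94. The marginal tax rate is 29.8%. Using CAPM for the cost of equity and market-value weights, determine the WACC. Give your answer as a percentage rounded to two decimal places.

Cost of equity via CAPM: Re = 2.4% + 0.72 × 7.89% = 8.0808%.
Cost of preferred: Rp = 1.97 / 46.94 = 4.1968%.
Market value of equity E = 206.26 × 8.39m = 1730.5214m.
Total capital V = 1730.5214 + 224.6 + 369 + 340 = 2664.1214.
Equity: weight = 1730.5214/2664.1214 = 0.6496; cost = 8.0808%.
Preferred: weight = 224.6/2664.1214 = 0.0843; cost = 4.1968%.
Term loan: weight = 369/2664.1214 = 0.1385; after-tax cost = 9% × (1 − 29.8%) = 6.3180%.
Bank debt: weight = 340/2664.1214 = 0.1276; after-tax cost = 7.74% × (1 − 29.8%) = 5.4335%.
WACC = 0.6496 × 8.0808% + 0.0843 × 4.1968% + 0.1385 × 6.3180% + 0.1276 × 5.4335% = 7.1713%.

7.17%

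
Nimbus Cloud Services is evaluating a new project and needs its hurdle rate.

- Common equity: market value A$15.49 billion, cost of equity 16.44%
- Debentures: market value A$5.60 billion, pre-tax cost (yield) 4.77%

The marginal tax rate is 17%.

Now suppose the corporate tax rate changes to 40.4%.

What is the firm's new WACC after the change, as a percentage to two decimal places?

12.83%

After the change:
Total capital V = 15.49 + 5.6 = 21.09.
Equity: weight = 15.49/21.09 = 0.7345; cost = 16.44%.
Debentures: weight = 5.6/21.09 = 0.2655; after-tax cost = 4.77% × (1 − 40.4%) = 2.8429%.
WACC = 0.7345 × 16.4400% + 0.2655 × 2.8429% = 12.8296%.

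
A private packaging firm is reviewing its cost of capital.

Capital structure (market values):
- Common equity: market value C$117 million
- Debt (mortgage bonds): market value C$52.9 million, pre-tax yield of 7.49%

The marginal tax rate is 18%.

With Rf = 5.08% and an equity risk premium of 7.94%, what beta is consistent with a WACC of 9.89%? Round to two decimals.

0.82

Total capital V = 117 + 52.9 = 169.9.
Equity weight = 117/169.9 = 0.6886.
Mortgage bonds weight = 52.9/169.9 = 0.3114.
Debt contribution = 0.3114 × 7.49% × (1 − 18%) = 1.9123%.
Required equity contribution = 9.89% − 1.9123% = 7.9777%  ⇒  Re = 11.5847%.
CAPM: 11.5847% = 5.08% + β × 7.94%  ⇒  β = 0.8192.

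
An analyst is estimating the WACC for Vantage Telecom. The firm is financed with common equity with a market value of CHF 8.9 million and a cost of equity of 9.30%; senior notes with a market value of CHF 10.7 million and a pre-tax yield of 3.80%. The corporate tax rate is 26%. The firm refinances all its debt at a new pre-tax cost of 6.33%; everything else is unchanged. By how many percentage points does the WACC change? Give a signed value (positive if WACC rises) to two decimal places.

+1.02 pp

Current WACC:
Total capital V = 8.9 + 10.7 = 19.6.
Equity: weight = 8.9/19.6 = 0.4541; cost = 9.3%.
Senior notes: weight = 10.7/19.6 = 0.5459; after-tax cost = 3.8% × (1 − 26%) = 2.8120%.
WACC = 0.4541 × 9.3000% + 0.5459 × 2.8120% = 5.7581%.
After the change:
Total capital V = 8.9 + 10.7 = 19.6.
Equity: weight = 8.9/19.6 = 0.4541; cost = 9.3%.
Senior notes: weight = 10.7/19.6 = 0.5459; after-tax cost = 6.33% × (1 − 26%) = 4.6842%.
WACC = 0.4541 × 9.3000% + 0.5459 × 4.6842% = 6.7801%.
Change in WACC = 6.7801% − 5.7581% = 1.0221 pp.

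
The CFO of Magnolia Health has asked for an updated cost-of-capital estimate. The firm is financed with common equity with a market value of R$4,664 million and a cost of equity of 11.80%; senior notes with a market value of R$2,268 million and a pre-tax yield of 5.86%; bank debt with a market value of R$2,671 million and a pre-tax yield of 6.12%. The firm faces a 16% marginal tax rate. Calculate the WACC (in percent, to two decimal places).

8.32%

Total capital V = 4664 + 2268 + 2671 = 9603.
Equity: weight = 4664/9603 = 0.4857; cost = 11.8%.
Senior notes: weight = 2268/9603 = 0.2362; after-tax cost = 5.86% × (1 − 16%) = 4.9224%.
Bank debt: weight = 2671/9603 = 0.2781; after-tax cost = 6.12% × (1 − 16%) = 5.1408%.
WACC = 0.4857 × 11.8000% + 0.2362 × 4.9224% + 0.2781 × 5.1408% = 8.3235%.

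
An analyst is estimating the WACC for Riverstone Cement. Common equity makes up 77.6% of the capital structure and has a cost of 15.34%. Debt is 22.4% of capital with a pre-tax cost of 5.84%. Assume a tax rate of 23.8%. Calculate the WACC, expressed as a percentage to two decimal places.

12.90%

After-tax cost of debt = 5.84% × (1 − 23.8%) = 4.4501%.
WACC = 0.776 × 15.3400% + 0.224 × 4.4501% = 12.9007%.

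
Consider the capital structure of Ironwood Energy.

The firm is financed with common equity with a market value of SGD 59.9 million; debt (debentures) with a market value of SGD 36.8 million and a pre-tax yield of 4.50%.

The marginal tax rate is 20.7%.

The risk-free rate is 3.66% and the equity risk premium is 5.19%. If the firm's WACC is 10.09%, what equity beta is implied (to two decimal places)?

Total capital V = 59.9 + 36.8 = 96.7.
Equity weight = 59.9/96.7 = 0.6194.
Debentures weight = 36.8/96.7 = 0.3806.
Debt contribution = 0.3806 × 4.5% × (1 − 20.7%) = 1.3580%.
Required equity contribution = 10.09% − 1.3580% = 8.7320%  ⇒  Re = 14.0965%.
CAPM: 14.0965% = 3.66% + β × 5.19%  ⇒  β = 2.0109.

2.01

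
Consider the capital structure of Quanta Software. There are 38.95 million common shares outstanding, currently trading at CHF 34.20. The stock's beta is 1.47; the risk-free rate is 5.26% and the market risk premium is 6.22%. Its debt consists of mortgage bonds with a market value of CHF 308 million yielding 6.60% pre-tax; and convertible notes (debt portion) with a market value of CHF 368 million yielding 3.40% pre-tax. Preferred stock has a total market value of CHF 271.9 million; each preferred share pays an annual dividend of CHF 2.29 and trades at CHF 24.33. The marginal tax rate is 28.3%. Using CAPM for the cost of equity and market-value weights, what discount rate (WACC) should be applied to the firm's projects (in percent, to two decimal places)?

10.57%

Cost of equity via CAPM: Re = 5.26% + 1.47 × 6.22% = 14.4034%.
Cost of preferred: Rp = 2.29 / 24.33 = 9.4122%.
Market value of equity E = 34.2 × 38.95m = 1332.09m.
Total capital V = 1332.09 + 271.9 + 308 + 368 = 2279.99.
Equity: weight = 1332.09/2279.99 = 0.5843; cost = 14.4034%.
Preferred: weight = 271.9/2279.99 = 0.1193; cost = 9.4122%.
Mortgage bonds: weight = 308/2279.99 = 0.1351; after-tax cost = 6.6% × (1 − 28.3%) = 4.7322%.
Convertible notes (debt portion): weight = 368/2279.99 = 0.1614; after-tax cost = 3.4% × (1 − 28.3%) = 2.4378%.
WACC = 0.5843 × 14.4034% + 0.1193 × 9.4122% + 0.1351 × 4.7322% + 0.1614 × 2.4378% = 10.5704%.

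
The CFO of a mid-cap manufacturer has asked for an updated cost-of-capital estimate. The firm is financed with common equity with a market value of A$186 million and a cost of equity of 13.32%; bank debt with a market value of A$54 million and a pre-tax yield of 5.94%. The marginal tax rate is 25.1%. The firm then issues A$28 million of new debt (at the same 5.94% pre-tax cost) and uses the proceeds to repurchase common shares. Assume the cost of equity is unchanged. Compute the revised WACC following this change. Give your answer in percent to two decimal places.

After the change:
Total capital V = 158 + 82 = 240.
Equity: weight = 158/240 = 0.6583; cost = 13.32%.
Bank debt: weight = 82/240 = 0.3417; after-tax cost = 5.94% × (1 − 25.1%) = 4.4491%.
WACC = 0.6583 × 13.3200% + 0.3417 × 4.4491% = 10.2891%.

10.29%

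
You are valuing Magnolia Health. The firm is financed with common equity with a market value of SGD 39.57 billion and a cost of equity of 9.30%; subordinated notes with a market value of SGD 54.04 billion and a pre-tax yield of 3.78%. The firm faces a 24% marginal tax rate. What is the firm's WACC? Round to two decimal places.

Total capital V = 39.57 + 54.04 = 93.61.
Equity: weight = 39.57/93.61 = 0.4227; cost = 9.3%.
Subordinated notes: weight = 54.04/93.61 = 0.5773; after-tax cost = 3.78% × (1 − 24%) = 2.8728%.
WACC = 0.4227 × 9.3000% + 0.5773 × 2.8728% = 5.5896%.

5.59%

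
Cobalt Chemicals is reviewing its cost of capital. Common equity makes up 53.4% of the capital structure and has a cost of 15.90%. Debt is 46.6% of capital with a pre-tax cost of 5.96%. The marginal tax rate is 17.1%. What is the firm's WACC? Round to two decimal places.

10.79%

After-tax cost of debt = 5.96% × (1 − 17.1%) = 4.9408%.
WACC = 0.534 × 15.9000% + 0.466 × 4.9408% = 10.7930%.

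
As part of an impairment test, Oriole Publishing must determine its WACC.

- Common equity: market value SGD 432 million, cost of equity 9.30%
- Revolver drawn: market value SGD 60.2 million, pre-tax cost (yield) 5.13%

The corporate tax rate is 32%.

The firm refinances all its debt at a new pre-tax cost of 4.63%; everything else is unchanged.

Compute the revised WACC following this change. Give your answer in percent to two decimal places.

After the change:
Total capital V = 432 + 60.2 = 492.2.
Equity: weight = 432/492.2 = 0.8777; cost = 9.3%.
Revolver drawn: weight = 60.2/492.2 = 0.1223; after-tax cost = 4.63% × (1 − 32%) = 3.1484%.
WACC = 0.8777 × 9.3000% + 0.1223 × 3.1484% = 8.5476%.

8.55%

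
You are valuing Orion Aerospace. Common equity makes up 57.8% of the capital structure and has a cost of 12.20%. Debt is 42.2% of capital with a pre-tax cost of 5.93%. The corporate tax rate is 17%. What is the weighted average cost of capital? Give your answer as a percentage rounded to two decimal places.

9.13%

After-tax cost of debt = 5.93% × (1 − 17%) = 4.9219%.
WACC = 0.578 × 12.2000% + 0.422 × 4.9219% = 9.1286%.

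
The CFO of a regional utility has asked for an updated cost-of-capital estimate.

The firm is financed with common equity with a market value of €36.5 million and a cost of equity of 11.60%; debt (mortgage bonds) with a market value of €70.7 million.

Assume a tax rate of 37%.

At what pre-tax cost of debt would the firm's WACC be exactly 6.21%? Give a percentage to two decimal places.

5.44%

Total capital V = 36.5 + 70.7 = 107.2.
Equity weight = 36.5/107.2 = 0.3405.
Mortgage bonds weight = 70.7/107.2 = 0.6595.
Equity contribution = 0.3405 × 11.6% = 3.9496%.
Remaining for debt = 6.21% − 3.9496% = 2.2604%.
Rd × (1 − 37%) × 0.6595 = 2.2604%  ⇒  Rd = 5.4402%.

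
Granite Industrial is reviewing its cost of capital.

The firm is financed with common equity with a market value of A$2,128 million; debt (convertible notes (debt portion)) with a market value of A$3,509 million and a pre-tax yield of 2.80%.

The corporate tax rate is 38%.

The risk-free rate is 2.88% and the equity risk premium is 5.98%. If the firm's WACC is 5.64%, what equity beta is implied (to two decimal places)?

1.54

Total capital V = 2128 + 3509 = 5637.
Equity weight = 2128/5637 = 0.3775.
Convertible notes (debt portion) weight = 3509/5637 = 0.6225.
Debt contribution = 0.6225 × 2.8% × (1 − 38%) = 1.0806%.
Required equity contribution = 5.64% − 1.0806% = 4.5594%  ⇒  Re = 12.0776%.
CAPM: 12.0776% = 2.88% + β × 5.98%  ⇒  β = 1.5381.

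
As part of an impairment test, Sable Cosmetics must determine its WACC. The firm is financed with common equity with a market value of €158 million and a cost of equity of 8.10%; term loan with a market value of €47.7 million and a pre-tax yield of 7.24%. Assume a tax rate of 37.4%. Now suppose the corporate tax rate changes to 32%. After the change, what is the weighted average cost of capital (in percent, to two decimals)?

7.36%

After the change:
Total capital V = 158 + 47.7 = 205.7.
Equity: weight = 158/205.7 = 0.7681; cost = 8.1%.
Term loan: weight = 47.7/205.7 = 0.2319; after-tax cost = 7.24% × (1 − 32%) = 4.9232%.
WACC = 0.7681 × 8.1000% + 0.2319 × 4.9232% = 7.3633%.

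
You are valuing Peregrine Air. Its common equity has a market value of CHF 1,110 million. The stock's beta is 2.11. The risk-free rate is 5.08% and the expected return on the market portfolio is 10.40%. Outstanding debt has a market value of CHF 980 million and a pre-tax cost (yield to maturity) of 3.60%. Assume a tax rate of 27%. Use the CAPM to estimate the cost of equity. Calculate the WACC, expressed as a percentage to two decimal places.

Market risk premium = 10.4% − 5.08% = 5.32%.
Cost of equity via CAPM: Re = 5.08% + 2.11 × 5.32% = 16.3052%.
Total capital V = 1110 + 980 = 2090.
Equity: weight = 1110/2090 = 0.5311; cost = 16.3052%.
Debt: weight = 980/2090 = 0.4689; after-tax cost = 3.6% × (1 − 27%) = 2.6280%.
WACC = 0.5311 × 16.3052% + 0.4689 × 2.6280% = 9.8920%.

9.89%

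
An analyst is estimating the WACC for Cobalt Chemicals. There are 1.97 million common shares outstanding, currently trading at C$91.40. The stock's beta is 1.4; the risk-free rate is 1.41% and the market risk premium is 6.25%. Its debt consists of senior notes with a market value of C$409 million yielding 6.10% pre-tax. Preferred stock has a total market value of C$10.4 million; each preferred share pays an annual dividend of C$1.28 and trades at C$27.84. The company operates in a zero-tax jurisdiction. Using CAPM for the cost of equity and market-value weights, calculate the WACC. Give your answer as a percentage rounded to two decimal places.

Cost of equity via CAPM: Re = 1.41% + 1.4 × 6.25% = 10.1600%.
Cost of preferred: Rp = 1.28 / 27.84 = 4.5977%.
Market value of equity E = 91.4 × 1.97m = 180.058m.
Total capital V = 180.058 + 10.4 + 409 = 599.458.
Equity: weight = 180.058/599.458 = 0.3004; cost = 10.16%.
Preferred: weight = 10.4/599.458 = 0.0173; cost = 4.5977%.
Senior notes: weight = 409/599.458 = 0.6823; after-tax cost = 6.1% × (1 − 0%) = 6.1000%.
WACC = 0.3004 × 10.1600% + 0.0173 × 4.5977% + 0.6823 × 6.1000% = 7.2934%.

7.29%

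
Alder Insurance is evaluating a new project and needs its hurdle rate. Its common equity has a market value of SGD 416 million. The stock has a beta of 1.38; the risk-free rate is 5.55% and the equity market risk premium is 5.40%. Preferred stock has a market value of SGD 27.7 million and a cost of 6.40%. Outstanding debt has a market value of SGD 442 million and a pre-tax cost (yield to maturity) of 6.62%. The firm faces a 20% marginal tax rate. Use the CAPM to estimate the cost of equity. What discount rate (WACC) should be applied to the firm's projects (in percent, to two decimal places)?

8.95%

Cost of equity via CAPM: Re = 5.55% + 1.38 × 5.4% = 13.0020%.
Total capital V = 416 + 27.7 + 442 = 885.7.
Equity: weight = 416/885.7 = 0.4697; cost = 13.002%.
Preferred: weight = 27.7/885.7 = 0.0313; cost = 6.4%.
Debt: weight = 442/885.7 = 0.4990; after-tax cost = 6.62% × (1 − 20%) = 5.2960%.
WACC = 0.4697 × 13.0020% + 0.0313 × 6.4000% + 0.4990 × 5.2960% = 8.9499%.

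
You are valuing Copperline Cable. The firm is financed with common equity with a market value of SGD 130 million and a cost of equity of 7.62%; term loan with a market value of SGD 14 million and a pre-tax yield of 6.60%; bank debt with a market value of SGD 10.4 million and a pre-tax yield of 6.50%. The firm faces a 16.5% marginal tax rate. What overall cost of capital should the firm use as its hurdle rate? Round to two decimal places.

Total capital V = 130 + 14 + 10.4 = 154.4.
Equity: weight = 130/154.4 = 0.8420; cost = 7.62%.
Term loan: weight = 14/154.4 = 0.0907; after-tax cost = 6.6% × (1 − 16.5%) = 5.5110%.
Bank debt: weight = 10.4/154.4 = 0.0674; after-tax cost = 6.5% × (1 − 16.5%) = 5.4275%.
WACC = 0.8420 × 7.6200% + 0.0907 × 5.5110% + 0.0674 × 5.4275% = 7.2811%.

7.28%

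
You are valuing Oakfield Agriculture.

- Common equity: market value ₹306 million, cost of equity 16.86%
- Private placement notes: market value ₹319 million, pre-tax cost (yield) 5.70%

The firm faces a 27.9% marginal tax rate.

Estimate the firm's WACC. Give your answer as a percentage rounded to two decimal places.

10.35%

Total capital V = 306 + 319 = 625.
Equity: weight = 306/625 = 0.4896; cost = 16.86%.
Private placement notes: weight = 319/625 = 0.5104; after-tax cost = 5.7% × (1 − 27.9%) = 4.1097%.
WACC = 0.4896 × 16.8600% + 0.5104 × 4.1097% = 10.3522%.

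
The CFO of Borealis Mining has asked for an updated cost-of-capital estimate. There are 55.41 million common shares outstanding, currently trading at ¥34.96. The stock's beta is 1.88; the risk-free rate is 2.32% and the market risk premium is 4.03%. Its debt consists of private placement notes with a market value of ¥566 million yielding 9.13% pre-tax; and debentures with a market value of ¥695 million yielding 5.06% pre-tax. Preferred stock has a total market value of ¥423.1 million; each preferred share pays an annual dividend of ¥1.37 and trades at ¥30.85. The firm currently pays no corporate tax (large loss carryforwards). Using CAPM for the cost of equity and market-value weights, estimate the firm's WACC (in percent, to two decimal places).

8.21%

Cost of equity via CAPM: Re = 2.32% + 1.88 × 4.03% = 9.8964%.
Cost of preferred: Rp = 1.37 / 30.85 = 4.4408%.
Market value of equity E = 34.96 × 55.41m = 1937.1336m.
Total capital V = 1937.1336 + 423.1 + 566 + 695 = 3621.2336.
Equity: weight = 1937.1336/3621.2336 = 0.5349; cost = 9.8964%.
Preferred: weight = 423.1/3621.2336 = 0.1168; cost = 4.4408%.
Private placement notes: weight = 566/3621.2336 = 0.1563; after-tax cost = 9.13% × (1 − 0%) = 9.1300%.
Debentures: weight = 695/3621.2336 = 0.1919; after-tax cost = 5.06% × (1 − 0%) = 5.0600%.
WACC = 0.5349 × 9.8964% + 0.1168 × 4.4408% + 0.1563 × 9.1300% + 0.1919 × 5.0600% = 8.2110%.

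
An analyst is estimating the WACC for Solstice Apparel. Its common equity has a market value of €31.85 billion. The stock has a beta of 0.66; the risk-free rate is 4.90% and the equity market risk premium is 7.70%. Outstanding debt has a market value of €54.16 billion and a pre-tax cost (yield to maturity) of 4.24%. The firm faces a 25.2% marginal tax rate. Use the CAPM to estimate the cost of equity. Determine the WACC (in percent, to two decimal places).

Cost of equity via CAPM: Re = 4.9% + 0.66 × 7.7% = 9.9820%.
Total capital V = 31.85 + 54.16 = 86.01.
Equity: weight = 31.85/86.01 = 0.3703; cost = 9.982%.
Debt: weight = 54.16/86.01 = 0.6297; after-tax cost = 4.24% × (1 − 25.2%) = 3.1715%.
WACC = 0.3703 × 9.9820% + 0.6297 × 3.1715% = 5.6935%.

5.69%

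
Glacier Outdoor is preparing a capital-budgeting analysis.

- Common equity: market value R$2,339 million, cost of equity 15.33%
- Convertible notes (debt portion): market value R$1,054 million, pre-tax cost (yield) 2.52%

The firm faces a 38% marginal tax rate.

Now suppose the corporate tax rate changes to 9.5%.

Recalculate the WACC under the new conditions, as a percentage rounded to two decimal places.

11.28%

After the change:
Total capital V = 2339 + 1054 = 3393.
Equity: weight = 2339/3393 = 0.6894; cost = 15.33%.
Convertible notes (debt portion): weight = 1054/3393 = 0.3106; after-tax cost = 2.52% × (1 − 9.5%) = 2.2806%.
WACC = 0.6894 × 15.3300% + 0.3106 × 2.2806% = 11.2763%.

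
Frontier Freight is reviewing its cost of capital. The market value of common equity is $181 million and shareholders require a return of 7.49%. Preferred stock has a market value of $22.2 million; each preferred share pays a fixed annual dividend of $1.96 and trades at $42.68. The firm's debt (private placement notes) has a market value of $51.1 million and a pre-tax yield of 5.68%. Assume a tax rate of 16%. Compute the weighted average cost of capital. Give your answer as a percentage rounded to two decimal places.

Cost of preferred: Rp = 1.96 / 42.68 = 4.5923%.
Total capital V = 181 + 22.2 + 51.1 = 254.3.
Equity: weight = 181/254.3 = 0.7118; cost = 7.49%.
Preferred: weight = 22.2/254.3 = 0.0873; cost = 4.5923%.
Private placement notes: weight = 51.1/254.3 = 0.2009; after-tax cost = 5.68% × (1 − 16%) = 4.7712%.
WACC = 0.7118 × 7.4900% + 0.0873 × 4.5923% + 0.2009 × 4.7712% = 6.6907%.

6.69%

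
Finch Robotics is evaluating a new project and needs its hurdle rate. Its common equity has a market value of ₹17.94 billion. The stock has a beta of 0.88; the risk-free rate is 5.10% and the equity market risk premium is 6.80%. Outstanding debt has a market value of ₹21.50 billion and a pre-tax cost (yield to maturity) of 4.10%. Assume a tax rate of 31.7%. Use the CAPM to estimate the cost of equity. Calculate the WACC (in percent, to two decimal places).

6.57%

Cost of equity via CAPM: Re = 5.1% + 0.88 × 6.8% = 11.0840%.
Total capital V = 17.94 + 21.5 = 39.44.
Equity: weight = 17.94/39.44 = 0.4549; cost = 11.084%.
Debt: weight = 21.5/39.44 = 0.5451; after-tax cost = 4.1% × (1 − 31.7%) = 2.8003%.
WACC = 0.4549 × 11.0840% + 0.5451 × 2.8003% = 6.5683%.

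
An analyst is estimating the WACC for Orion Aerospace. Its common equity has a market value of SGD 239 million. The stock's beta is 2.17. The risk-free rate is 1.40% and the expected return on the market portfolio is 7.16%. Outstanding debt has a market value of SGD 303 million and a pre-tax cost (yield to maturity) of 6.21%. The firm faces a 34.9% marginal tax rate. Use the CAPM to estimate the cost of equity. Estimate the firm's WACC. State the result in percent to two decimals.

Market risk premium = 7.16% − 1.4% = 5.76%.
Cost of equity via CAPM: Re = 1.4% + 2.17 × 5.76% = 13.8992%.
Total capital V = 239 + 303 = 542.
Equity: weight = 239/542 = 0.4410; cost = 13.8992%.
Debt: weight = 303/542 = 0.5590; after-tax cost = 6.21% × (1 − 34.9%) = 4.0427%.
WACC = 0.4410 × 13.8992% + 0.5590 × 4.0427% = 8.3890%.

8.39%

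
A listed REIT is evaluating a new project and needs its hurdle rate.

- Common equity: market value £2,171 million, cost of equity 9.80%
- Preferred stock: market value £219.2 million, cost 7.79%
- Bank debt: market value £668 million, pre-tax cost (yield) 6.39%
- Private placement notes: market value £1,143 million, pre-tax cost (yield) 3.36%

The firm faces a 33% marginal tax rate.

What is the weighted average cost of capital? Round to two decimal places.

6.76%

Total capital V = 2171 + 219.2 + 668 + 1143 = 4201.2.
Equity: weight = 2171/4201.2 = 0.5168; cost = 9.8%.
Preferred: weight = 219.2/4201.2 = 0.0522; cost = 7.79%.
Bank debt: weight = 668/4201.2 = 0.1590; after-tax cost = 6.39% × (1 − 33%) = 4.2813%.
Private placement notes: weight = 1143/4201.2 = 0.2721; after-tax cost = 3.36% × (1 − 33%) = 2.2512%.
WACC = 0.5168 × 9.8000% + 0.0522 × 7.7900% + 0.1590 × 4.2813% + 0.2721 × 2.2512% = 6.7639%.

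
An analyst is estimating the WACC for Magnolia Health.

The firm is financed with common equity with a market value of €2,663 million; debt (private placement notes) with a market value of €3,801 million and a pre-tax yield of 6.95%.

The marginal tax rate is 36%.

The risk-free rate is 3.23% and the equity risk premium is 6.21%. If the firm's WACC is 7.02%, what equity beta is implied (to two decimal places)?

1.20

Total capital V = 2663 + 3801 = 6464.
Equity weight = 2663/6464 = 0.4120.
Private placement notes weight = 3801/6464 = 0.5880.
Debt contribution = 0.5880 × 6.95% × (1 − 36%) = 2.6155%.
Required equity contribution = 7.02% − 2.6155% = 4.4045%  ⇒  Re = 10.6911%.
CAPM: 10.6911% = 3.23% + β × 6.21%  ⇒  β = 1.2015.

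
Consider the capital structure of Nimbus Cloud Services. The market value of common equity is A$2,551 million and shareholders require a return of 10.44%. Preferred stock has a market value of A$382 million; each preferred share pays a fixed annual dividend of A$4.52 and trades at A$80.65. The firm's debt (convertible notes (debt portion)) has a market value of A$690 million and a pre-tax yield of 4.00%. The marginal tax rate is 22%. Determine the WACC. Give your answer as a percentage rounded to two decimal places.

Cost of preferred: Rp = 4.52 / 80.65 = 5.6045%.
Total capital V = 2551 + 382 + 690 = 3623.
Equity: weight = 2551/3623 = 0.7041; cost = 10.44%.
Preferred: weight = 382/3623 = 0.1054; cost = 5.6045%.
Convertible notes (debt portion): weight = 690/3623 = 0.1904; after-tax cost = 4% × (1 − 22%) = 3.1200%.
WACC = 0.7041 × 10.4400% + 0.1054 × 5.6045% + 0.1904 × 3.1200% = 8.5361%.

8.54%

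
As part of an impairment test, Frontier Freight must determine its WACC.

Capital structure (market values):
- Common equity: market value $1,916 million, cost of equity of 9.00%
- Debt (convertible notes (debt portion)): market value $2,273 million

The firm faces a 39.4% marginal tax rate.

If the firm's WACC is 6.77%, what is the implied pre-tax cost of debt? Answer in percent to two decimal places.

Total capital V = 1916 + 2273 = 4189.
Equity weight = 1916/4189 = 0.4574.
Convertible notes (debt portion) weight = 2273/4189 = 0.5426.
Equity contribution = 0.4574 × 9% = 4.1165%.
Remaining for debt = 6.77% − 4.1165% = 2.6535%.
Rd × (1 − 39.4%) × 0.5426 = 2.6535%  ⇒  Rd = 8.0697%.

8.07%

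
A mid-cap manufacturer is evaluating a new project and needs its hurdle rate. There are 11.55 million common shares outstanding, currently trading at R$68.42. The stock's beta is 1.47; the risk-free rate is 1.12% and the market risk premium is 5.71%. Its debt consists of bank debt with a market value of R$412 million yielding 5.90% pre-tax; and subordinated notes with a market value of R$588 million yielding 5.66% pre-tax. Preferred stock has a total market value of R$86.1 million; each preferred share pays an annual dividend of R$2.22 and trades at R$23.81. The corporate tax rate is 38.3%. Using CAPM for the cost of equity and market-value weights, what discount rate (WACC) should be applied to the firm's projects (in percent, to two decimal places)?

Cost of equity via CAPM: Re = 1.12% + 1.47 × 5.71% = 9.5137%.
Cost of preferred: Rp = 2.22 / 23.81 = 9.3238%.
Market value of equity E = 68.42 × 11.55m = 790.251m.
Total capital V = 790.251 + 86.1 + 412 + 588 = 1876.351.
Equity: weight = 790.251/1876.351 = 0.4212; cost = 9.5137%.
Preferred: weight = 86.1/1876.351 = 0.0459; cost = 9.3238%.
Bank debt: weight = 412/1876.351 = 0.2196; after-tax cost = 5.9% × (1 − 38.3%) = 3.6403%.
Subordinated notes: weight = 588/1876.351 = 0.3134; after-tax cost = 5.66% × (1 − 38.3%) = 3.4922%.
WACC = 0.4212 × 9.5137% + 0.0459 × 9.3238% + 0.2196 × 3.6403% + 0.3134 × 3.4922% = 6.3284%.

6.33%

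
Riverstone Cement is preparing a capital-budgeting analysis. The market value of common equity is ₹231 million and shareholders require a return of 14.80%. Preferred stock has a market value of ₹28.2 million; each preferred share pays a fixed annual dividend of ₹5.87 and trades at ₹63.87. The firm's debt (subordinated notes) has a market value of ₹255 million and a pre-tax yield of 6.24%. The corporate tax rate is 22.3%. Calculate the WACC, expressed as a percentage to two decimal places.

9.56%

Cost of preferred: Rp = 5.87 / 63.87 = 9.1905%.
Total capital V = 231 + 28.2 + 255 = 514.2.
Equity: weight = 231/514.2 = 0.4492; cost = 14.8%.
Preferred: weight = 28.2/514.2 = 0.0548; cost = 9.1905%.
Subordinated notes: weight = 255/514.2 = 0.4959; after-tax cost = 6.24% × (1 − 22.3%) = 4.8485%.
WACC = 0.4492 × 14.8000% + 0.0548 × 9.1905% + 0.4959 × 4.8485% = 9.5572%.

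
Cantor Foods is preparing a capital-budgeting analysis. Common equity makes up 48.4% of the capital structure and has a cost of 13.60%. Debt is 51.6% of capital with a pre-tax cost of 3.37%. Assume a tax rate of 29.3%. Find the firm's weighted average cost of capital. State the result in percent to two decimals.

After-tax cost of debt = 3.37% × (1 − 29.3%) = 2.3826%.
WACC = 0.484 × 13.6000% + 0.516 × 2.3826% = 7.8118%.

7.81%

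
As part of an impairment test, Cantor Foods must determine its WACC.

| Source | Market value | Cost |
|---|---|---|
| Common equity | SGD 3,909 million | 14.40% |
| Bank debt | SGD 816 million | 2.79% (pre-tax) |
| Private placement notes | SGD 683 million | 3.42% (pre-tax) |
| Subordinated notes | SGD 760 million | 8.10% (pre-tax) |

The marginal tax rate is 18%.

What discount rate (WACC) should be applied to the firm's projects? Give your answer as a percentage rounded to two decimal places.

10.56%

Total capital V = 3909 + 816 + 683 + 760 = 6168.
Equity: weight = 3909/6168 = 0.6338; cost = 14.4%.
Bank debt: weight = 816/6168 = 0.1323; after-tax cost = 2.79% × (1 − 18%) = 2.2878%.
Private placement notes: weight = 683/6168 = 0.1107; after-tax cost = 3.42% × (1 − 18%) = 2.8044%.
Subordinated notes: weight = 760/6168 = 0.1232; after-tax cost = 8.1% × (1 − 18%) = 6.6420%.
WACC = 0.6338 × 14.4000% + 0.1323 × 2.2878% + 0.1107 × 2.8044% + 0.1232 × 6.6420% = 10.5577%.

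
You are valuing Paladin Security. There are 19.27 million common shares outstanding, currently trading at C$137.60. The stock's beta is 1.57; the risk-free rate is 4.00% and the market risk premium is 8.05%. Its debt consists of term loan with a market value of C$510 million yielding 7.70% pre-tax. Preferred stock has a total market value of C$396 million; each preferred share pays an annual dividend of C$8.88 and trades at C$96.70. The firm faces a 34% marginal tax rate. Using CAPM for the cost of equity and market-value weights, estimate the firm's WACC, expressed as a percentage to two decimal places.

Cost of equity via CAPM: Re = 4.0% + 1.57 × 8.05% = 16.6385%.
Cost of preferred: Rp = 8.88 / 96.7 = 9.1830%.
Market value of equity E = 137.6 × 19.27m = 2651.552m.
Total capital V = 2651.552 + 396 + 510 = 3557.552.
Equity: weight = 2651.552/3557.552 = 0.7453; cost = 16.6385%.
Preferred: weight = 396/3557.552 = 0.1113; cost = 9.183%.
Term loan: weight = 510/3557.552 = 0.1434; after-tax cost = 7.7% × (1 − 34%) = 5.0820%.
WACC = 0.7453 × 16.6385% + 0.1113 × 9.1830% + 0.1434 × 5.0820% = 14.1519%.

14.15%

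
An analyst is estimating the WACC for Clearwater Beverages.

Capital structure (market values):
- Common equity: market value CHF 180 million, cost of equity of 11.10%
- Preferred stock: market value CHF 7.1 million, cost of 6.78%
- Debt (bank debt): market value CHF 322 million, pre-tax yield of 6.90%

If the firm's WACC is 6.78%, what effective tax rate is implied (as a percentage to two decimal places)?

Total capital V = 180 + 7.1 + 322 = 509.1.
Equity weight = 180/509.1 = 0.3536.
Preferred weight = 7.1/509.1 = 0.0139.
Bank debt weight = 322/509.1 = 0.6325.
Equity contribution = 0.3536 × 11.1% = 3.9246%.
Preferred contribution = 0.0139 × 6.78% = 0.0946%.
Debt contribution must be 6.78% − 4.0191% = 2.7609%.
0.6325 × 6.9% × (1 − T) = 2.7609%  ⇒  (1 − T) = 0.6326.
T = 36.7378%.

36.74%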